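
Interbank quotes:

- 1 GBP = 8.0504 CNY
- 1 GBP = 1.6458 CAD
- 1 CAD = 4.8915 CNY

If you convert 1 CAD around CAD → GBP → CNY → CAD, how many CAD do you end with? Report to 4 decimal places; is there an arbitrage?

1.0000 (no arbitrage)

Around CAD → GBP → CNY → CAD: 1 ÷ 1.6458 × 8.0504 ÷ 4.8915 = 0.999996
Product ≈ 1 (deviation 0.000%, within rounding noise).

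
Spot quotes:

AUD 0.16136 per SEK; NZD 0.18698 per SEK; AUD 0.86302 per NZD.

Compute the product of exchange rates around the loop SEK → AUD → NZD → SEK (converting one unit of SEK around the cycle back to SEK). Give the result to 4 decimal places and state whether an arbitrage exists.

Around SEK → AUD → NZD → SEK: 1 × 0.16136 ÷ 0.86302 ÷ 0.18698 = 0.999954
Product ≈ 1 (deviation 0.005%, within rounding noise).

1.0000 (no arbitrage)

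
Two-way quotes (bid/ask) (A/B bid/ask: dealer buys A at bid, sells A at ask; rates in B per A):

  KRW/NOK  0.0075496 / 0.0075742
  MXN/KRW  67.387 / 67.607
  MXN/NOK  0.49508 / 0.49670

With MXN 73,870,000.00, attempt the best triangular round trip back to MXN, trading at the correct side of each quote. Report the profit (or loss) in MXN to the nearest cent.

Net profit: MXN 1,791,335.63

Best loop MXN → KRW → NOK → MXN:
MXN 73,870,000.00 × 67.387 (sell MXN at bid) = KRW 4,977,877,690
KRW 4,977,877,690 × 0.0075496 (sell KRW at bid) = NOK 37,580,985.41
NOK 37,580,985.41 ÷ 0.49670 (buy MXN at ask) = MXN 75,661,335.63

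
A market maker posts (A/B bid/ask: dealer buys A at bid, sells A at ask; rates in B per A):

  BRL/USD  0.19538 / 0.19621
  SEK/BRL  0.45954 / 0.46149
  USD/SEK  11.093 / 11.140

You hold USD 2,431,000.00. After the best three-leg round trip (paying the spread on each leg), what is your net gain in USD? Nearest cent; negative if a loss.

Net result: USD -9,762.47 (no profitable arbitrage after spreads)

Best loop USD → SEK → BRL → USD:
USD 2,431,000.00 × 11.093 (sell USD at bid) = SEK 26,967,083.00
SEK 26,967,083.00 × 0.45954 (sell SEK at bid) = BRL 12,392,453.32
BRL 12,392,453.32 × 0.19538 (sell BRL at bid) = USD 2,421,237.53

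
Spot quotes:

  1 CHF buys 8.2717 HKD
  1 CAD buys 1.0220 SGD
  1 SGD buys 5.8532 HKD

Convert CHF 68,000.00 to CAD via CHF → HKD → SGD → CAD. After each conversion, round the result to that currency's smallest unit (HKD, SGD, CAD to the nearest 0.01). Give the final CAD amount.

CAD 94,028.48

CHF 68,000.00 × 8.2717 = HKD 562,475.60
HKD 562,475.60 ÷ 5.8532 = SGD 96,097.11
SGD 96,097.11 ÷ 1.0220 = CAD 94,028.48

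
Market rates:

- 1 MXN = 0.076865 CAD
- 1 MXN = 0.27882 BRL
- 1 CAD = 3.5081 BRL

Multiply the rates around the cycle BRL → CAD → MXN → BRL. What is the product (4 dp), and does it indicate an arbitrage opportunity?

1.0340 (arbitrage exists)

Around BRL → CAD → MXN → BRL: 1 ÷ 3.5081 ÷ 0.076865 × 0.27882 = 1.034007
Product > 1; profitable direction is BRL → CAD → MXN → BRL.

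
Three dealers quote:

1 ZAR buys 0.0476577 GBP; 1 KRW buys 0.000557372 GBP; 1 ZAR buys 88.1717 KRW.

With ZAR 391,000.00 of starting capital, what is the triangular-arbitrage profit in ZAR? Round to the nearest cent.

Profitable loop is ZAR → KRW → GBP → ZAR:
ZAR 391,000.00 × 88.1717 = KRW 34,475,135
KRW 34,475,135 × 0.000557372 = GBP 19,215.47
GBP 19,215.47 ÷ 0.0476577 = ZAR 403,197.69
Profit = ZAR 403,197.69 − ZAR 391,000.00

Profit: ZAR 12,197.69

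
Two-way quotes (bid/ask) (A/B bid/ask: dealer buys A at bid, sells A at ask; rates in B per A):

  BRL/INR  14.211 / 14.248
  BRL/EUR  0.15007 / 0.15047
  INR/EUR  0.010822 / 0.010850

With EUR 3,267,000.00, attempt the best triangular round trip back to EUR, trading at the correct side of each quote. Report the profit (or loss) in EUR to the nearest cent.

Net profit: EUR 72,115.05

Best loop EUR → BRL → INR → EUR:
EUR 3,267,000.00 ÷ 0.15047 (buy BRL at ask) = BRL 21,711,969.16
BRL 21,711,969.16 × 14.211 (sell BRL at bid) = INR 308,548,793.78
INR 308,548,793.78 × 0.010822 (sell INR at bid) = EUR 3,339,115.05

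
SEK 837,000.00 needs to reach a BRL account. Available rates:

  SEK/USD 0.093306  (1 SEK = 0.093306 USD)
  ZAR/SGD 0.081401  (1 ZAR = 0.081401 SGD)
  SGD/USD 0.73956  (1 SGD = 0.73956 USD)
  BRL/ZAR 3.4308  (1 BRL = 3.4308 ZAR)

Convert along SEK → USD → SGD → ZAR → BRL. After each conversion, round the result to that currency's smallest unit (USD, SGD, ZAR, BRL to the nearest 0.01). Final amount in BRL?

BRL 378,125.94

SEK 837,000.00 × 0.093306 = USD 78,097.12
USD 78,097.12 ÷ 0.73956 = SGD 105,599.44
SGD 105,599.44 ÷ 0.081401 = ZAR 1,297,274.48
ZAR 1,297,274.48 ÷ 3.4308 = BRL 378,125.94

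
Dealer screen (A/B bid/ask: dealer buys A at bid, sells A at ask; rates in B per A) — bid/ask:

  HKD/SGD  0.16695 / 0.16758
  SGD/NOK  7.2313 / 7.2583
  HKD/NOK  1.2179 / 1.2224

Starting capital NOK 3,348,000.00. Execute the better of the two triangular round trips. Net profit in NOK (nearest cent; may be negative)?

Net profit: NOK 4,277.63

Best loop NOK → SGD → HKD → NOK:
NOK 3,348,000.00 ÷ 7.2583 (buy SGD at ask) = SGD 461,265.03
SGD 461,265.03 ÷ 0.16758 (buy HKD at ask) = HKD 2,752,506.47
HKD 2,752,506.47 × 1.2179 (sell HKD at bid) = NOK 3,352,277.63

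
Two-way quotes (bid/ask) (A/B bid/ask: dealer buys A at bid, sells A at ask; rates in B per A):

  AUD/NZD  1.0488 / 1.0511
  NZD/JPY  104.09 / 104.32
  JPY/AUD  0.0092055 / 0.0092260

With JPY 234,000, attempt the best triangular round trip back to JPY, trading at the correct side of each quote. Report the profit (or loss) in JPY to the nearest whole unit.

Best loop JPY → AUD → NZD → JPY:
JPY 234,000 × 0.0092055 (sell JPY at bid) = AUD 2,154.09
AUD 2,154.09 × 1.0488 (sell AUD at bid) = NZD 2,259.21
NZD 2,259.21 × 104.09 (sell NZD at bid) = JPY 235,161

Net profit: JPY 1,161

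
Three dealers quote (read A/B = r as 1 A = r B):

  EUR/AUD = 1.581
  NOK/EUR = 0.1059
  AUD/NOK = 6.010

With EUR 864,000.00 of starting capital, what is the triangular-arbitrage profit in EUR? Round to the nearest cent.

Profitable loop is EUR → AUD → NOK → EUR:
EUR 864,000.00 × 1.581 = AUD 1,365,984.00
AUD 1,365,984.00 × 6.010 = NOK 8,209,563.84
NOK 8,209,563.84 × 0.1059 = EUR 869,392.81
Profit = EUR 869,392.81 − EUR 864,000.00

Profit: EUR 5,392.81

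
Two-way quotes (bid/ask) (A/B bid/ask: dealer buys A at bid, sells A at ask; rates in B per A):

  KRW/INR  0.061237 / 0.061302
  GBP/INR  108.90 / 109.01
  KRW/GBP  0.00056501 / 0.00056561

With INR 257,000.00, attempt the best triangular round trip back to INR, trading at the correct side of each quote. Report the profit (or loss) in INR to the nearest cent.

Net profit: INR 954.13

Best loop INR → KRW → GBP → INR:
INR 257,000.00 ÷ 0.061302 (buy KRW at ask) = KRW 4,192,359
KRW 4,192,359 × 0.00056501 (sell KRW at bid) = GBP 2,368.72
GBP 2,368.72 × 108.90 (sell GBP at bid) = INR 257,954.13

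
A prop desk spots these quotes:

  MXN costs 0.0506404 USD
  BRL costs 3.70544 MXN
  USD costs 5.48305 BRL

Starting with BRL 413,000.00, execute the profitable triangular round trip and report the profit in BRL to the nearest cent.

Profit: BRL 11,921.95

Profitable loop is BRL → MXN → USD → BRL:
BRL 413,000.00 × 3.70544 = MXN 1,530,346.72
MXN 1,530,346.72 × 0.0506404 = USD 77,497.37
USD 77,497.37 × 5.48305 = BRL 424,921.95
Profit = BRL 424,921.95 − BRL 413,000.00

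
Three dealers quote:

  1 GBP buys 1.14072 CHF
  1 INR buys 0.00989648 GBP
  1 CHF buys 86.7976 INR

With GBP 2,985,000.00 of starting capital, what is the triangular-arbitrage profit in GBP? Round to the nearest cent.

Profitable loop is GBP → INR → CHF → GBP:
GBP 2,985,000.00 ÷ 0.00989648 = INR 301,622,395.03
INR 301,622,395.03 ÷ 86.7976 = CHF 3,475,008.47
CHF 3,475,008.47 ÷ 1.14072 = GBP 3,046,329.05
Profit = GBP 3,046,329.05 − GBP 2,985,000.00

Profit: GBP 61,329.05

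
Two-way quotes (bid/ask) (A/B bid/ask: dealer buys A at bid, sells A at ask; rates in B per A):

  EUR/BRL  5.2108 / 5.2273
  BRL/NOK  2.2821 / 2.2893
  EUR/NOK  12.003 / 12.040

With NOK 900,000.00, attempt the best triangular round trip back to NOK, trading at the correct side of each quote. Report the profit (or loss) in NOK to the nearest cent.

Best loop NOK → BRL → EUR → NOK:
NOK 900,000.00 ÷ 2.2893 (buy BRL at ask) = BRL 393,133.27
BRL 393,133.27 ÷ 5.2273 (buy EUR at ask) = EUR 75,207.71
EUR 75,207.71 × 12.003 (sell EUR at bid) = NOK 902,718.17

Net profit: NOK 2,718.17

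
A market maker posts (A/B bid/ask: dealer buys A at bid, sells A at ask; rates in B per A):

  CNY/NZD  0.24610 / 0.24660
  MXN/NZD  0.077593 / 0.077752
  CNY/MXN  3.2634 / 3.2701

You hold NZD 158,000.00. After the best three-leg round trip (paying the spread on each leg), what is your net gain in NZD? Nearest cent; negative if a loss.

Best loop NZD → CNY → MXN → NZD:
NZD 158,000.00 ÷ 0.24660 (buy CNY at ask) = CNY 640,713.71
CNY 640,713.71 × 3.2634 (sell CNY at bid) = MXN 2,090,905.11
MXN 2,090,905.11 × 0.077593 (sell MXN at bid) = NZD 162,239.60

Net profit: NZD 4,239.60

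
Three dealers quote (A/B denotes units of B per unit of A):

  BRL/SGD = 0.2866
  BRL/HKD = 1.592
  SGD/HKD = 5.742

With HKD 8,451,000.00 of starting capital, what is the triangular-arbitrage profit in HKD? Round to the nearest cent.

Profitable loop is HKD → BRL → SGD → HKD:
HKD 8,451,000.00 ÷ 1.592 = BRL 5,308,417.09
BRL 5,308,417.09 × 0.2866 = SGD 1,521,392.34
SGD 1,521,392.34 × 5.742 = HKD 8,735,834.80
Profit = HKD 8,735,834.80 − HKD 8,451,000.00

Profit: HKD 284,834.80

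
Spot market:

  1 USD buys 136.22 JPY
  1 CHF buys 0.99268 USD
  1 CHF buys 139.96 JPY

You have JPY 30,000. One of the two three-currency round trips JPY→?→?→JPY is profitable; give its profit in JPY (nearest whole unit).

Profitable loop is JPY → USD → CHF → JPY:
JPY 30,000 ÷ 136.22 = USD 220.23
USD 220.23 ÷ 0.99268 = CHF 221.86
CHF 221.86 × 139.96 = JPY 31,051
Profit = JPY 31,051 − JPY 30,000

Profit: JPY 1,051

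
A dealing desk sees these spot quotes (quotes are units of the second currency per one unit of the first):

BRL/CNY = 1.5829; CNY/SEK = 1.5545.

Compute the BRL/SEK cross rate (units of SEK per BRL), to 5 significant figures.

BRL/SEK = 2.4606

1 BRL × 1.5829 = 1.5829 CNY
1.5829 CNY × 1.5545 = 2.46062 SEK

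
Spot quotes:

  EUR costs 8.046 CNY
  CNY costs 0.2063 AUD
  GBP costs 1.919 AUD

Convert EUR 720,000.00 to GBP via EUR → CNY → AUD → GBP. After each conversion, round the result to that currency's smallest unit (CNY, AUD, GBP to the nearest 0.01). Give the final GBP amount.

EUR 720,000.00 × 8.046 = CNY 5,793,120.00
CNY 5,793,120.00 × 0.2063 = AUD 1,195,120.66
AUD 1,195,120.66 ÷ 1.919 = GBP 622,783.04

GBP 622,783.04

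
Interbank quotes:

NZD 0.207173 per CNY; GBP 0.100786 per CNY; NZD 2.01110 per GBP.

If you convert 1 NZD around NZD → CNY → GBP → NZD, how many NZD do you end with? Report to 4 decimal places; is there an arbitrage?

Around NZD → CNY → GBP → NZD: 1 ÷ 0.207173 × 0.100786 × 2.01110 = 0.978365
Product < 1; profitable direction is NZD → GBP → CNY → NZD.

0.9784 (arbitrage exists)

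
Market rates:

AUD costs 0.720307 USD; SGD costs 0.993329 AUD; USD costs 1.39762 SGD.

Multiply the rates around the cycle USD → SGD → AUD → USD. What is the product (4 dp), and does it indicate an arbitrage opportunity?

1.0000 (no arbitrage)

Around USD → SGD → AUD → USD: 1 × 1.39762 × 0.993329 × 0.720307 = 1.000000
Product ≈ 1 (deviation 0.000%, within rounding noise).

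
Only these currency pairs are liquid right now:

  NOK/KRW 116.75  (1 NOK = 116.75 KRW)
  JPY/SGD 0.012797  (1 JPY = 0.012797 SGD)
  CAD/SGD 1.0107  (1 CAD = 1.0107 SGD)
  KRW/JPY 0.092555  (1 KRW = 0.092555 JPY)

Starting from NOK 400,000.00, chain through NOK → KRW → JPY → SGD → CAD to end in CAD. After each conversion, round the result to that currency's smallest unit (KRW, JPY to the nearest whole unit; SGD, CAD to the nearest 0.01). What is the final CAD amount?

NOK 400,000.00 × 116.75 = KRW 46,700,000
KRW 46,700,000 × 0.092555 = JPY 4,322,318
JPY 4,322,318 × 0.012797 = SGD 55,312.70
SGD 55,312.70 ÷ 1.0107 = CAD 54,727.12

CAD 54,727.12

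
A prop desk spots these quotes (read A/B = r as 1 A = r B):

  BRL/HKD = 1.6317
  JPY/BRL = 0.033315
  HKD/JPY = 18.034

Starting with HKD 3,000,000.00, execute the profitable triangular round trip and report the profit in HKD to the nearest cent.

Profit: HKD 60,194.70

Profitable loop is HKD → BRL → JPY → HKD:
HKD 3,000,000.00 ÷ 1.6317 = BRL 1,838,573.27
BRL 1,838,573.27 ÷ 0.033315 = JPY 55,187,551
JPY 55,187,551 ÷ 18.034 = HKD 3,060,194.70
Profit = HKD 3,060,194.70 − HKD 3,000,000.00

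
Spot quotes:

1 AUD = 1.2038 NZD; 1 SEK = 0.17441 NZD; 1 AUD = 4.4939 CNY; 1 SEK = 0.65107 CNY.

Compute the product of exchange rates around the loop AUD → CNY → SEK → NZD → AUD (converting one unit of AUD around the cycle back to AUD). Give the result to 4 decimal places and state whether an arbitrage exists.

1.0000 (no arbitrage)

Around AUD → CNY → SEK → NZD → AUD: 1 × 4.4939 ÷ 0.65107 × 0.17441 ÷ 1.2038 = 1.000029
Product ≈ 1 (deviation 0.003%, within rounding noise).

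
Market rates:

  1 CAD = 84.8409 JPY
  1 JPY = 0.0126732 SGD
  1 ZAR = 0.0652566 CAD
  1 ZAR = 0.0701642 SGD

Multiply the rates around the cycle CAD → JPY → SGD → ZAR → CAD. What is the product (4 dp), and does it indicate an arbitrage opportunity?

Around CAD → JPY → SGD → ZAR → CAD: 1 × 84.8409 × 0.0126732 ÷ 0.0701642 × 0.0652566 = 1.000001
Product ≈ 1 (deviation 0.000%, within rounding noise).

1.0000 (no arbitrage)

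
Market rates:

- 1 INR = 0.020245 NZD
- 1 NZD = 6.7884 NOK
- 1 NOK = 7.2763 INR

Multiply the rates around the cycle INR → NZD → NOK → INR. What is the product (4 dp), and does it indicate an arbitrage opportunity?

Around INR → NZD → NOK → INR: 1 × 0.020245 × 6.7884 × 7.2763 = 0.999990
Product ≈ 1 (deviation 0.001%, within rounding noise).

1.0000 (no arbitrage)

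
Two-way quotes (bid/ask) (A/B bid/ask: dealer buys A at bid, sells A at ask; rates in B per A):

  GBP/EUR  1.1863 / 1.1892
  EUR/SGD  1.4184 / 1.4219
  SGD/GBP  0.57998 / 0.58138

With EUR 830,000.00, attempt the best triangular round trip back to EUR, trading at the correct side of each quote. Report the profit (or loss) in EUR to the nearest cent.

Best loop EUR → GBP → SGD → EUR:
EUR 830,000.00 ÷ 1.1892 (buy GBP at ask) = GBP 697,948.20
GBP 697,948.20 ÷ 0.58138 (buy SGD at ask) = SGD 1,200,502.60
SGD 1,200,502.60 ÷ 1.4219 (buy EUR at ask) = EUR 844,294.67

Net profit: EUR 14,294.67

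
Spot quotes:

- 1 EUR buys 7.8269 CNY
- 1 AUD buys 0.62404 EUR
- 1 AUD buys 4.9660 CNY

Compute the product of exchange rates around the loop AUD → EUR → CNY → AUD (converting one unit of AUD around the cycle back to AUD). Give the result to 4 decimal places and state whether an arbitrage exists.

0.9835 (arbitrage exists)

Around AUD → EUR → CNY → AUD: 1 × 0.62404 × 7.8269 ÷ 4.9660 = 0.983548
Product < 1; profitable direction is AUD → CNY → EUR → AUD.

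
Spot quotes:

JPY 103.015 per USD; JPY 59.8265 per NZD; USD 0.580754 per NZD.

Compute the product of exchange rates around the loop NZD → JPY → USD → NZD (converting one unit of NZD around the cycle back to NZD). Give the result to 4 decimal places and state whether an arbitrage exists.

Around NZD → JPY → USD → NZD: 1 × 59.8265 ÷ 103.015 ÷ 0.580754 = 1.000002
Product ≈ 1 (deviation 0.000%, within rounding noise).

1.0000 (no arbitrage)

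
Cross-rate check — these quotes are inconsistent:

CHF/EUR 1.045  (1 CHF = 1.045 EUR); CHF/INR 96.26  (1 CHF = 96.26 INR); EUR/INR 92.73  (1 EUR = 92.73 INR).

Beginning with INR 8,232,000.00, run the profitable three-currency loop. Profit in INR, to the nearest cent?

Profitable loop is INR → CHF → EUR → INR:
INR 8,232,000.00 ÷ 96.26 = CHF 85,518.39
CHF 85,518.39 × 1.045 = EUR 89,366.72
EUR 89,366.72 × 92.73 = INR 8,286,975.50
Profit = INR 8,286,975.50 − INR 8,232,000.00

Profit: INR 54,975.50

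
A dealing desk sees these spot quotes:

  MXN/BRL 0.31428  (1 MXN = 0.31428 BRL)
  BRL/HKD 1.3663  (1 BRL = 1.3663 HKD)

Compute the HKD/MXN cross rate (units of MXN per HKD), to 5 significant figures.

1 HKD ÷ 1.3663 = 0.731904 BRL
0.731904 BRL ÷ 0.31428 = 2.32883 MXN

HKD/MXN = 2.3288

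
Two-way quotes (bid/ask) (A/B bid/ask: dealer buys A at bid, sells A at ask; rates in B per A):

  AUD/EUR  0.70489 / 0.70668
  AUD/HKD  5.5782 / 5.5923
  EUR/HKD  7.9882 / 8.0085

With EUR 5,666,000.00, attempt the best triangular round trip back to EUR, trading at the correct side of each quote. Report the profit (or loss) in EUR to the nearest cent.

Best loop EUR → HKD → AUD → EUR:
EUR 5,666,000.00 × 7.9882 (sell EUR at bid) = HKD 45,261,141.20
HKD 45,261,141.20 ÷ 5.5923 (buy AUD at ask) = AUD 8,093,475.17
AUD 8,093,475.17 × 0.70489 (sell AUD at bid) = EUR 5,705,009.71

Net profit: EUR 39,009.71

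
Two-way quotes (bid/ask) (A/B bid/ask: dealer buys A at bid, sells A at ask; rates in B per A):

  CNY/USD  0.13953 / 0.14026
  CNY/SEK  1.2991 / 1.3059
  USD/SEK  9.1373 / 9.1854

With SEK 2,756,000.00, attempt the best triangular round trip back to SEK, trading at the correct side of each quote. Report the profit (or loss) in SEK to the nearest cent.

Net profit: SEK 23,008.58

Best loop SEK → USD → CNY → SEK:
SEK 2,756,000.00 ÷ 9.1854 (buy USD at ask) = USD 300,041.37
USD 300,041.37 ÷ 0.14026 (buy CNY at ask) = CNY 2,139,179.88
CNY 2,139,179.88 × 1.2991 (sell CNY at bid) = SEK 2,779,008.58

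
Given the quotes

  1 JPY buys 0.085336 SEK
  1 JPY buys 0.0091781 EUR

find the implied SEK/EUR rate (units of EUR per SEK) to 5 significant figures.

1 SEK ÷ 0.085336 = 11.7184 JPY
11.7184 JPY × 0.0091781 = 0.107552 EUR

SEK/EUR = 0.10755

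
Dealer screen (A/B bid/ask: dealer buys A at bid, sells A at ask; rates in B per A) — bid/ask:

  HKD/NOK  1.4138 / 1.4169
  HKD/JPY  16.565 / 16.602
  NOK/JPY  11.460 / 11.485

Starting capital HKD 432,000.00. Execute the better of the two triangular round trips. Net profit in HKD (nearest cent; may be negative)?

Best loop HKD → JPY → NOK → HKD:
HKD 432,000.00 × 16.565 (sell HKD at bid) = JPY 7,156,080
JPY 7,156,080 ÷ 11.485 (buy NOK at ask) = NOK 623,080.54
NOK 623,080.54 ÷ 1.4169 (buy HKD at ask) = HKD 439,749.13

Net profit: HKD 7,749.13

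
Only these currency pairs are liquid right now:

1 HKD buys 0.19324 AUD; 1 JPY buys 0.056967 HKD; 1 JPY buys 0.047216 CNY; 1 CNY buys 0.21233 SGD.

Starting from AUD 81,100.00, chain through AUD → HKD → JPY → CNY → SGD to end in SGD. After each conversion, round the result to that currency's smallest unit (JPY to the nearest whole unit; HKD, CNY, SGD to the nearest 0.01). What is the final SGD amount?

AUD 81,100.00 ÷ 0.19324 = HKD 419,685.37
HKD 419,685.37 ÷ 0.056967 = JPY 7,367,166
JPY 7,367,166 × 0.047216 = CNY 347,848.11
CNY 347,848.11 × 0.21233 = SGD 73,858.59

SGD 73,858.59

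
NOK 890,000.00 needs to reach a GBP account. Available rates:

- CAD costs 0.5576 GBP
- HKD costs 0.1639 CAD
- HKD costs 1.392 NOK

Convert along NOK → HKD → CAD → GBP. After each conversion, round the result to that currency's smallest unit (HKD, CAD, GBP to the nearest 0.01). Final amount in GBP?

GBP 58,432.24

NOK 890,000.00 ÷ 1.392 = HKD 639,367.82
HKD 639,367.82 × 0.1639 = CAD 104,792.39
CAD 104,792.39 × 0.5576 = GBP 58,432.24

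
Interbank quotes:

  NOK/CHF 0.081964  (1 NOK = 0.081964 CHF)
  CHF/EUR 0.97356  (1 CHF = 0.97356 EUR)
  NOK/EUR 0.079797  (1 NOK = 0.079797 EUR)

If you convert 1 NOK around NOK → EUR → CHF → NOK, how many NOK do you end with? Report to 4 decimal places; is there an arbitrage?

1.0000 (no arbitrage)

Around NOK → EUR → CHF → NOK: 1 × 0.079797 ÷ 0.97356 ÷ 0.081964 = 1.000002
Product ≈ 1 (deviation 0.000%, within rounding noise).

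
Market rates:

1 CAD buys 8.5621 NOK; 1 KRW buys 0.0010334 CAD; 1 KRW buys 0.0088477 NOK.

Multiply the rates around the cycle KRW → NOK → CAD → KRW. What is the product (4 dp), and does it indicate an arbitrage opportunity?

Around KRW → NOK → CAD → KRW: 1 × 0.0088477 ÷ 8.5621 ÷ 0.0010334 = 0.999958
Product ≈ 1 (deviation 0.004%, within rounding noise).

1.0000 (no arbitrage)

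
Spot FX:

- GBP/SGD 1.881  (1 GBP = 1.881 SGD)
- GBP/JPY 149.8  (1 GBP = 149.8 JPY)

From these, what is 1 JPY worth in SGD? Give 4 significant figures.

JPY/SGD = 0.01256

1 JPY ÷ 149.8 = 0.00667557 GBP
0.00667557 GBP × 1.881 = 0.0125567 SGD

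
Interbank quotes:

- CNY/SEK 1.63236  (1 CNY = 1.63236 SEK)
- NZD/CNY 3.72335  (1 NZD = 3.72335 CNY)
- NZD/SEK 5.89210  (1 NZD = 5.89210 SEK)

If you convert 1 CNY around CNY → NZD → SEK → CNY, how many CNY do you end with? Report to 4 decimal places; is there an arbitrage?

Around CNY → NZD → SEK → CNY: 1 ÷ 3.72335 × 5.89210 ÷ 1.63236 = 0.969439
Product < 1; profitable direction is CNY → SEK → NZD → CNY.

0.9694 (arbitrage exists)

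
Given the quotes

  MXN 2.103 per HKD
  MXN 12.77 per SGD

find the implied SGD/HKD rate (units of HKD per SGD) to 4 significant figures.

1 SGD × 12.77 = 12.77 MXN
12.77 MXN ÷ 2.103 = 6.07228 HKD

SGD/HKD = 6.072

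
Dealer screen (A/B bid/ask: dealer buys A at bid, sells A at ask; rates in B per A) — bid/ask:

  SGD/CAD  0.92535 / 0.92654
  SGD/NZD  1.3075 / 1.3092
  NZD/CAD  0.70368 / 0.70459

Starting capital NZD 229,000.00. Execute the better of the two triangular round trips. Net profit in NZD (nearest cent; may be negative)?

Net profit: NZD 720.12

Best loop NZD → SGD → CAD → NZD:
NZD 229,000.00 ÷ 1.3092 (buy SGD at ask) = SGD 174,915.98
SGD 174,915.98 × 0.92535 (sell SGD at bid) = CAD 161,858.50
CAD 161,858.50 ÷ 0.70459 (buy NZD at ask) = NZD 229,720.12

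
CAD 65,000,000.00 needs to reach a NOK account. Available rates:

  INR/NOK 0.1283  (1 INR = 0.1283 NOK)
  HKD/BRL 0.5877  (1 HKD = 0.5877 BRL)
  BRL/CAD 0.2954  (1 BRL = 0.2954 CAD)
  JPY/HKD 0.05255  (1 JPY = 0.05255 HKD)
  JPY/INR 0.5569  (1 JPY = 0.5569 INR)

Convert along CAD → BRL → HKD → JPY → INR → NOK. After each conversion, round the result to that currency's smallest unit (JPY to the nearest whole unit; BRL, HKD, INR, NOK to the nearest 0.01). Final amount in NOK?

CAD 65,000,000.00 ÷ 0.2954 = BRL 220,040,622.88
BRL 220,040,622.88 ÷ 0.5877 = HKD 374,409,771.79
HKD 374,409,771.79 ÷ 0.05255 = JPY 7,124,829,149
JPY 7,124,829,149 × 0.5569 = INR 3,967,817,353.08
INR 3,967,817,353.08 × 0.1283 = NOK 509,070,966.40

NOK 509,070,966.40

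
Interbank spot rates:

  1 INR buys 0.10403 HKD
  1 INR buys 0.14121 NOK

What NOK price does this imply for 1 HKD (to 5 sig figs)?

HKD/NOK = 1.3574

1 HKD ÷ 0.10403 = 9.61261 INR
9.61261 INR × 0.14121 = 1.3574 NOK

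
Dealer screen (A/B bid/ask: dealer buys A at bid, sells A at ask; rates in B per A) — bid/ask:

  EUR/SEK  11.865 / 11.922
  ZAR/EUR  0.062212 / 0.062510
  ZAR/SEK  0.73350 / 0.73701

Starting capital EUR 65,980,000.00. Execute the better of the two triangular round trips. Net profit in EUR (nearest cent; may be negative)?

Net profit: EUR 101,643.63

Best loop EUR → SEK → ZAR → EUR:
EUR 65,980,000.00 × 11.865 (sell EUR at bid) = SEK 782,852,700.00
SEK 782,852,700.00 ÷ 0.73701 (buy ZAR at ask) = ZAR 1,062,200,919.93
ZAR 1,062,200,919.93 × 0.062212 (sell ZAR at bid) = EUR 66,081,643.63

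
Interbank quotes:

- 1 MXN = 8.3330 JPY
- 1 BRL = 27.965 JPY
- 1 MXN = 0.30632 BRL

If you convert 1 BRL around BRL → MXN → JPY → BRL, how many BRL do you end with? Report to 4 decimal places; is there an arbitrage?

0.9728 (arbitrage exists)

Around BRL → MXN → JPY → BRL: 1 ÷ 0.30632 × 8.3330 ÷ 27.965 = 0.972772
Product < 1; profitable direction is BRL → JPY → MXN → BRL.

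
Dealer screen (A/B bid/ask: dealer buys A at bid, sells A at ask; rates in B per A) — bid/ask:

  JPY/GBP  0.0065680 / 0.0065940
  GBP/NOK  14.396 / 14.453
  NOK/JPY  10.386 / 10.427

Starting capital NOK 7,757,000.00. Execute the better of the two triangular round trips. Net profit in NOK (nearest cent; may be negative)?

Best loop NOK → GBP → JPY → NOK:
NOK 7,757,000.00 ÷ 14.453 (buy GBP at ask) = GBP 536,705.18
GBP 536,705.18 ÷ 0.0065940 (buy JPY at ask) = JPY 81,392,961
JPY 81,392,961 ÷ 10.427 (buy NOK at ask) = NOK 7,805,980.69

Net profit: NOK 48,980.69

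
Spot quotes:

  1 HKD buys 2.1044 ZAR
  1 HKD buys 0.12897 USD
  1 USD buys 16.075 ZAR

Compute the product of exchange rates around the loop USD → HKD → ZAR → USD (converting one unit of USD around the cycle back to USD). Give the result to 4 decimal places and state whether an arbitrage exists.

Around USD → HKD → ZAR → USD: 1 ÷ 0.12897 × 2.1044 ÷ 16.075 = 1.015053
Product > 1; profitable direction is USD → HKD → ZAR → USD.

1.0151 (arbitrage exists)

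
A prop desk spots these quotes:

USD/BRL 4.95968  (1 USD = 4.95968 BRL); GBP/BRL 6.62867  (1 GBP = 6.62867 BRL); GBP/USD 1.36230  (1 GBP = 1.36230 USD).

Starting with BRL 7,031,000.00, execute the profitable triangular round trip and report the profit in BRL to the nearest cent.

Profitable loop is BRL → GBP → USD → BRL:
BRL 7,031,000.00 ÷ 6.62867 = GBP 1,060,695.43
GBP 1,060,695.43 × 1.36230 = USD 1,444,985.39
USD 1,444,985.39 × 4.95968 = BRL 7,166,665.14
Profit = BRL 7,166,665.14 − BRL 7,031,000.00

Profit: BRL 135,665.14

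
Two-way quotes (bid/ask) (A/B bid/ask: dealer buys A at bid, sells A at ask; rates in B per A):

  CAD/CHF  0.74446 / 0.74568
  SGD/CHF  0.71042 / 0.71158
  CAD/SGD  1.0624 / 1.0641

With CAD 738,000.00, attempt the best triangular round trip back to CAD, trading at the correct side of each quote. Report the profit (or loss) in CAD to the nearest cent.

Best loop CAD → SGD → CHF → CAD:
CAD 738,000.00 × 1.0624 (sell CAD at bid) = SGD 784,051.20
SGD 784,051.20 × 0.71042 (sell SGD at bid) = CHF 557,005.65
CHF 557,005.65 ÷ 0.74568 (buy CAD at ask) = CAD 746,976.79

Net profit: CAD 8,976.79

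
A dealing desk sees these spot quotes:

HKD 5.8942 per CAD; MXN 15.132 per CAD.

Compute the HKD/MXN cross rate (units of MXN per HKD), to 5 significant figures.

1 HKD ÷ 5.8942 = 0.169658 CAD
0.169658 CAD × 15.132 = 2.56727 MXN

HKD/MXN = 2.5673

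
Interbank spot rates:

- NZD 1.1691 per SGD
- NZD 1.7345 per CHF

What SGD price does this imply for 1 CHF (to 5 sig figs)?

1 CHF × 1.7345 = 1.7345 NZD
1.7345 NZD ÷ 1.1691 = 1.48362 SGD

CHF/SGD = 1.4836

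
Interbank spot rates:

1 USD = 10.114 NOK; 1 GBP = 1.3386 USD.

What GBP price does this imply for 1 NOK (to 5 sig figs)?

NOK/GBP = 0.073863

1 NOK ÷ 10.114 = 0.0988728 USD
0.0988728 USD ÷ 1.3386 = 0.0738629 GBP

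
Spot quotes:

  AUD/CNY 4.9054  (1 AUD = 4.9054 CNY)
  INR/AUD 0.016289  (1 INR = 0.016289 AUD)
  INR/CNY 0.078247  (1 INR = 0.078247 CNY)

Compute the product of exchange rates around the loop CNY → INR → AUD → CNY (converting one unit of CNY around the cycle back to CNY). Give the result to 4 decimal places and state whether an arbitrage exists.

Around CNY → INR → AUD → CNY: 1 ÷ 0.078247 × 0.016289 × 4.9054 = 1.021177
Product > 1; profitable direction is CNY → INR → AUD → CNY.

1.0212 (arbitrage exists)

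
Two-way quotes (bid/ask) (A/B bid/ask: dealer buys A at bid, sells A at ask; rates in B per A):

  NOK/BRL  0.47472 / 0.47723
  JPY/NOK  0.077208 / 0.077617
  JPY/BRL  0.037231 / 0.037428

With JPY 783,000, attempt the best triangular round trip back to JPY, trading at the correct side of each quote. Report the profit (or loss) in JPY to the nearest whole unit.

Best loop JPY → BRL → NOK → JPY:
JPY 783,000 × 0.037231 (sell JPY at bid) = BRL 29,151.87
BRL 29,151.87 ÷ 0.47723 (buy NOK at ask) = NOK 61,085.58
NOK 61,085.58 ÷ 0.077617 (buy JPY at ask) = JPY 787,013

Net profit: JPY 4,013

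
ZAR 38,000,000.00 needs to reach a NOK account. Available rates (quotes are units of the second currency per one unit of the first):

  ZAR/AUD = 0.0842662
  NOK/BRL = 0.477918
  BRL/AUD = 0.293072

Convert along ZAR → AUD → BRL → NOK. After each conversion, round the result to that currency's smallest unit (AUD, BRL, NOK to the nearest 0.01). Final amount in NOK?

NOK 22,861,740.49

ZAR 38,000,000.00 × 0.0842662 = AUD 3,202,115.60
AUD 3,202,115.60 ÷ 0.293072 = BRL 10,926,037.29
BRL 10,926,037.29 ÷ 0.477918 = NOK 22,861,740.49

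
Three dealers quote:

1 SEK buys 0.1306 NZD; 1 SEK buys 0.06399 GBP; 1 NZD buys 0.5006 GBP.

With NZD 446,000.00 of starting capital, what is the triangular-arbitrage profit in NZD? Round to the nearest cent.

Profitable loop is NZD → GBP → SEK → NZD:
NZD 446,000.00 × 0.5006 = GBP 223,267.60
GBP 223,267.60 ÷ 0.06399 = SEK 3,489,101.42
SEK 3,489,101.42 × 0.1306 = NZD 455,676.65
Profit = NZD 455,676.65 − NZD 446,000.00

Profit: NZD 9,676.65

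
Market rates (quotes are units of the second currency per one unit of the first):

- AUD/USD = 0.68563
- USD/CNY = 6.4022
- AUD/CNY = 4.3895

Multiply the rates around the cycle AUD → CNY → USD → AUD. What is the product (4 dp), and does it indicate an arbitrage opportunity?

1.0000 (no arbitrage)

Around AUD → CNY → USD → AUD: 1 × 4.3895 ÷ 6.4022 ÷ 0.68563 = 0.999991
Product ≈ 1 (deviation 0.001%, within rounding noise).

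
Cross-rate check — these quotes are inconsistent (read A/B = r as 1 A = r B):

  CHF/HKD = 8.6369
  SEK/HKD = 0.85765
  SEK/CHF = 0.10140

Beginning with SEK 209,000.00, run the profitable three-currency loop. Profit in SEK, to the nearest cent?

Profitable loop is SEK → CHF → HKD → SEK:
SEK 209,000.00 × 0.10140 = CHF 21,192.60
CHF 21,192.60 × 8.6369 = HKD 183,038.37
HKD 183,038.37 ÷ 0.85765 = SEK 213,418.49
Profit = SEK 213,418.49 − SEK 209,000.00

Profit: SEK 4,418.49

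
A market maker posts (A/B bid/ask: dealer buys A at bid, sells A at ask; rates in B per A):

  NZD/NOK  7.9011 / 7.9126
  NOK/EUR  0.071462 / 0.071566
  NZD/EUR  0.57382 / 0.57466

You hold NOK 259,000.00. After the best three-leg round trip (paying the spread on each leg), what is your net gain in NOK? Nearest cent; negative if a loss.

Best loop NOK → NZD → EUR → NOK:
NOK 259,000.00 ÷ 7.9126 (buy NZD at ask) = NZD 32,732.60
NZD 32,732.60 × 0.57382 (sell NZD at bid) = EUR 18,782.62
EUR 18,782.62 ÷ 0.071566 (buy NOK at ask) = NOK 262,451.76

Net profit: NOK 3,451.76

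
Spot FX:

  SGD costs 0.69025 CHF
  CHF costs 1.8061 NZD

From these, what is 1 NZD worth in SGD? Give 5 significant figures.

NZD/SGD = 0.80214

1 NZD ÷ 1.8061 = 0.553679 CHF
0.553679 CHF ÷ 0.69025 = 0.802143 SGD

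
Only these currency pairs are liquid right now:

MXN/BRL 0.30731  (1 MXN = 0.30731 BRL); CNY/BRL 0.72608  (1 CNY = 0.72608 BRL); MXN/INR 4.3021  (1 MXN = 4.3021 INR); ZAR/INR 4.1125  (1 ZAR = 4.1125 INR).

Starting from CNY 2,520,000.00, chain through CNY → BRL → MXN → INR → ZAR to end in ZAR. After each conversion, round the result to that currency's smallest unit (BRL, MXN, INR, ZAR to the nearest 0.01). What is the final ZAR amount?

ZAR 6,228,492.03

CNY 2,520,000.00 × 0.72608 = BRL 1,829,721.60
BRL 1,829,721.60 ÷ 0.30731 = MXN 5,953,993.04
MXN 5,953,993.04 × 4.3021 = INR 25,614,673.46
INR 25,614,673.46 ÷ 4.1125 = ZAR 6,228,492.03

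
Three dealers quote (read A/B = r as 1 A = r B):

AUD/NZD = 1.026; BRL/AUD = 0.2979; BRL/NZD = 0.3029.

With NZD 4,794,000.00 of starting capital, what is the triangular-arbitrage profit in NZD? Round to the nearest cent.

Profit: NZD 43,451.46

Profitable loop is NZD → BRL → AUD → NZD:
NZD 4,794,000.00 ÷ 0.3029 = BRL 15,827,005.61
BRL 15,827,005.61 × 0.2979 = AUD 4,714,864.97
AUD 4,714,864.97 × 1.026 = NZD 4,837,451.46
Profit = NZD 4,837,451.46 − NZD 4,794,000.00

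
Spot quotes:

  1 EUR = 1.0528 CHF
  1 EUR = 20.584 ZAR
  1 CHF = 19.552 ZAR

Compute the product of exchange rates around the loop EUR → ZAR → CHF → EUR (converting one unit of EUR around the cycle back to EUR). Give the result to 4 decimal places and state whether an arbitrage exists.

Around EUR → ZAR → CHF → EUR: 1 × 20.584 ÷ 19.552 ÷ 1.0528 = 0.999983
Product ≈ 1 (deviation 0.002%, within rounding noise).

1.0000 (no arbitrage)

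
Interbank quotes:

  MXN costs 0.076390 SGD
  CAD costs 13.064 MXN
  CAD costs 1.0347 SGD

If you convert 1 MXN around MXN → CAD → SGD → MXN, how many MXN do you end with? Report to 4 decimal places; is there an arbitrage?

1.0368 (arbitrage exists)

Around MXN → CAD → SGD → MXN: 1 ÷ 13.064 × 1.0347 ÷ 0.076390 = 1.036816
Product > 1; profitable direction is MXN → CAD → SGD → MXN.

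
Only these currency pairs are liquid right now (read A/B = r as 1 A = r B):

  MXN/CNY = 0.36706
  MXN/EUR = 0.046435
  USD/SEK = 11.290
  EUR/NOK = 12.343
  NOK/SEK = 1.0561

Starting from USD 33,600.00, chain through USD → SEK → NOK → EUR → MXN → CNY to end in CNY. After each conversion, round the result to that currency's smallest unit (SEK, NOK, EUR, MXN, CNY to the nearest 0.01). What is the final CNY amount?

USD 33,600.00 × 11.290 = SEK 379,344.00
SEK 379,344.00 ÷ 1.0561 = NOK 359,193.26
NOK 359,193.26 ÷ 12.343 = EUR 29,100.97
EUR 29,100.97 ÷ 0.046435 = MXN 626,703.35
MXN 626,703.35 × 0.36706 = CNY 230,037.73

CNY 230,037.73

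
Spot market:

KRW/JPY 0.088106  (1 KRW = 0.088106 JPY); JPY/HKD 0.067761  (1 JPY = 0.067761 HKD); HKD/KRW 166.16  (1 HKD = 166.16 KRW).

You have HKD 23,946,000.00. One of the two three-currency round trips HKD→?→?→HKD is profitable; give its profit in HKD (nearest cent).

Profitable loop is HKD → JPY → KRW → HKD:
HKD 23,946,000.00 ÷ 0.067761 = JPY 353,389,118
JPY 353,389,118 ÷ 0.088106 = KRW 4,010,954,051
KRW 4,010,954,051 ÷ 166.16 = HKD 24,139,107.19
Profit = HKD 24,139,107.19 − HKD 23,946,000.00

Profit: HKD 193,107.19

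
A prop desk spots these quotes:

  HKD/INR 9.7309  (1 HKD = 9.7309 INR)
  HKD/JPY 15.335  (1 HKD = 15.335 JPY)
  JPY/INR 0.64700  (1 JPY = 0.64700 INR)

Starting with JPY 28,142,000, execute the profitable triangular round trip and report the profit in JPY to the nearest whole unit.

Profit: JPY 551,928

Profitable loop is JPY → INR → HKD → JPY:
JPY 28,142,000 × 0.64700 = INR 18,207,874.00
INR 18,207,874.00 ÷ 9.7309 = HKD 1,871,139.77
HKD 1,871,139.77 × 15.335 = JPY 28,693,928
Profit = JPY 28,693,928 − JPY 28,142,000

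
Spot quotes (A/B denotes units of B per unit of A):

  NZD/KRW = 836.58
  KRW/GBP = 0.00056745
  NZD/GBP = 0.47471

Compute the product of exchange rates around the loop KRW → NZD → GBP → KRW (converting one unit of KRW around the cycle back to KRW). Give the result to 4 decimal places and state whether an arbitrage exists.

Around KRW → NZD → GBP → KRW: 1 ÷ 836.58 × 0.47471 ÷ 0.00056745 = 0.999985
Product ≈ 1 (deviation 0.002%, within rounding noise).

1.0000 (no arbitrage)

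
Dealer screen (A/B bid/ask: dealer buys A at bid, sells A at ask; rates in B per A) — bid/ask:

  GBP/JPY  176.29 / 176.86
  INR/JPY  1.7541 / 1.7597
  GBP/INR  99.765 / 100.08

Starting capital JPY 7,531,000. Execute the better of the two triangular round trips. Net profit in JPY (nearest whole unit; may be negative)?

Best loop JPY → INR → GBP → JPY:
JPY 7,531,000 ÷ 1.7597 (buy INR at ask) = INR 4,279,706.77
INR 4,279,706.77 ÷ 100.08 (buy GBP at ask) = GBP 42,762.86
GBP 42,762.86 × 176.29 (sell GBP at bid) = JPY 7,538,664

Net profit: JPY 7,664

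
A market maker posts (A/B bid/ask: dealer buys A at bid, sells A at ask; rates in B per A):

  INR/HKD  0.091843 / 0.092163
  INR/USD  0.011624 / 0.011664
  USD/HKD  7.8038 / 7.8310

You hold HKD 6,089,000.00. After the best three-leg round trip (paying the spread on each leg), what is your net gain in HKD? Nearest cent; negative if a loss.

Best loop HKD → USD → INR → HKD:
HKD 6,089,000.00 ÷ 7.8310 (buy USD at ask) = USD 777,550.76
USD 777,550.76 ÷ 0.011664 (buy INR at ask) = INR 66,662,445.11
INR 66,662,445.11 × 0.091843 (sell INR at bid) = HKD 6,122,478.95

Net profit: HKD 33,478.95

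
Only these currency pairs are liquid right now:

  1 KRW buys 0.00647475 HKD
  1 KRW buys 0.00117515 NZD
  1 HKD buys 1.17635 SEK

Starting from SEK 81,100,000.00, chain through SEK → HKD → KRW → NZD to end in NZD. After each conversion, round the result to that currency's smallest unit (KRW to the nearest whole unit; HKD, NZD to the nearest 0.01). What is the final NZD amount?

SEK 81,100,000.00 ÷ 1.17635 = HKD 68,942,066.56
HKD 68,942,066.56 ÷ 0.00647475 = KRW 10,647,834,520
KRW 10,647,834,520 × 0.00117515 = NZD 12,512,802.74

NZD 12,512,802.74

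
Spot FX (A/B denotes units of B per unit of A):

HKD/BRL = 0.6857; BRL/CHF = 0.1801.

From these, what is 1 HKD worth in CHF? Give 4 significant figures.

1 HKD × 0.6857 = 0.6857 BRL
0.6857 BRL × 0.1801 = 0.123495 CHF

HKD/CHF = 0.1235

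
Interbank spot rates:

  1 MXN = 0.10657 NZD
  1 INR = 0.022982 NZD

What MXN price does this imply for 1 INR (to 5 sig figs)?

INR/MXN = 0.21565

1 INR × 0.022982 = 0.022982 NZD
0.022982 NZD ÷ 0.10657 = 0.215652 MXN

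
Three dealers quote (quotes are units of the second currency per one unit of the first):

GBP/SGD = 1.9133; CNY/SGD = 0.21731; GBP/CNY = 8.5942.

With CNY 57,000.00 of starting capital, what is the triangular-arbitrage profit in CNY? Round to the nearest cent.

Profit: CNY 1,394.61

Profitable loop is CNY → GBP → SGD → CNY:
CNY 57,000.00 ÷ 8.5942 = GBP 6,632.38
GBP 6,632.38 × 1.9133 = SGD 12,689.73
SGD 12,689.73 ÷ 0.21731 = CNY 58,394.61
Profit = CNY 58,394.61 − CNY 57,000.00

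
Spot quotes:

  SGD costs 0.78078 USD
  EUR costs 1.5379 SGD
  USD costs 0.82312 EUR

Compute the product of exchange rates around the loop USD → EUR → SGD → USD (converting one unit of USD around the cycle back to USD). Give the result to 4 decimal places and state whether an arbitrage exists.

0.9884 (arbitrage exists)

Around USD → EUR → SGD → USD: 1 × 0.82312 × 1.5379 × 0.78078 = 0.988371
Product < 1; profitable direction is USD → SGD → EUR → USD.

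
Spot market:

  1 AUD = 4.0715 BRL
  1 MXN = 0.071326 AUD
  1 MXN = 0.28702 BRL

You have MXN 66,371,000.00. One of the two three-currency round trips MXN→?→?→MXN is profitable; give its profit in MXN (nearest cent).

Profitable loop is MXN → AUD → BRL → MXN:
MXN 66,371,000.00 × 0.071326 = AUD 4,733,977.95
AUD 4,733,977.95 × 4.0715 = BRL 19,274,391.21
BRL 19,274,391.21 ÷ 0.28702 = MXN 67,153,477.83
Profit = MXN 67,153,477.83 − MXN 66,371,000.00

Profit: MXN 782,477.83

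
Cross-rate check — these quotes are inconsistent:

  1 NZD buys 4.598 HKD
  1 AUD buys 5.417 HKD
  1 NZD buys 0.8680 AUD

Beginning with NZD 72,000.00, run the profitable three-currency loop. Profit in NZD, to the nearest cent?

Profit: NZD 1,627.85

Profitable loop is NZD → AUD → HKD → NZD:
NZD 72,000.00 × 0.8680 = AUD 62,496.00
AUD 62,496.00 × 5.417 = HKD 338,540.83
HKD 338,540.83 ÷ 4.598 = NZD 73,627.85
Profit = NZD 73,627.85 − NZD 72,000.00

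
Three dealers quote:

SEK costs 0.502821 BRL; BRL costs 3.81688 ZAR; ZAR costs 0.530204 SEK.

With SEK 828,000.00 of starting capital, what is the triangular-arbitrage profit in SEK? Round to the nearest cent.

Profitable loop is SEK → BRL → ZAR → SEK:
SEK 828,000.00 × 0.502821 = BRL 416,335.79
BRL 416,335.79 × 3.81688 = ZAR 1,589,103.74
ZAR 1,589,103.74 × 0.530204 = SEK 842,549.16
Profit = SEK 842,549.16 − SEK 828,000.00

Profit: SEK 14,549.16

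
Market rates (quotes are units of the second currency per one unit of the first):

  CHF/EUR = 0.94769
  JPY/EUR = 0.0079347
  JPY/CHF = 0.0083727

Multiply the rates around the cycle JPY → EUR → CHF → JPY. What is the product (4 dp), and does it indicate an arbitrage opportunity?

Around JPY → EUR → CHF → JPY: 1 × 0.0079347 ÷ 0.94769 ÷ 0.0083727 = 0.999997
Product ≈ 1 (deviation 0.000%, within rounding noise).

1.0000 (no arbitrage)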